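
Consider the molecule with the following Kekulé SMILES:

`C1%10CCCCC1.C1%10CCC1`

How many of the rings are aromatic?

The SMILES encodes a six-membered saturated carbon ring; a four-membered saturated carbon ring.
The 6-membered ring has only sp³ atoms, so it is not fully conjugated — not aromatic (cyclohexane).
The 4-membered ring has only sp³ atoms, so it is not fully conjugated — not aromatic (cyclobutane).
None of the rings are aromatic. Total: 0.

0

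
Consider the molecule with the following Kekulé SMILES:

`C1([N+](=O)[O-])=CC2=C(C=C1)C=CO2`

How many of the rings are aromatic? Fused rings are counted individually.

2

The SMILES encodes a six-membered carbon ring with three alternating C=C double bonds, fused to a five-membered ring containing one oxygen and two C=C double bonds.
The fused 6/5-membered bicyclic (with one oxygen) is a single π system with 9 sp² atoms and 10 π electrons from ring double bonds plus a heteroatom lone pair. 10 = 4(2)+2, so the system is aromatic and both rings count as aromatic (benzofuran).
2 of the 2 rings are aromatic. Total: 2.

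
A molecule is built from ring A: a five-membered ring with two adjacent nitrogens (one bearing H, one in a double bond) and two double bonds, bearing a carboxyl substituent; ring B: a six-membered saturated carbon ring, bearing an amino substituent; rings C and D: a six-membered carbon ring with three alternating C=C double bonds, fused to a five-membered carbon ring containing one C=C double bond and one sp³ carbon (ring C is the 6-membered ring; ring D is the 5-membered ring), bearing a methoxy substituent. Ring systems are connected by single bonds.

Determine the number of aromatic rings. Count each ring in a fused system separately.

Ring A is fully conjugated (every ring atom contributes a p orbital); 2 ring double bonds (4 π electrons) plus a heteroatom lone pair (2) give 6 π electrons. That satisfies 4n+2 with n=1, so ring A is aromatic (pyrazole).
Ring B has only sp³ atoms, so it is not fully conjugated — not aromatic (cyclohexane).
Ring C is fully conjugated (every ring atom contributes a p orbital); 3 ring double bonds give 6 π electrons. 6 = 4(1)+2, so ring C is aromatic (benzene ring).
Ring D has one sp³ carbon, so it is not fully conjugated — not aromatic (cyclopentene ring).
Aromatic: A, C. Total: 2.

2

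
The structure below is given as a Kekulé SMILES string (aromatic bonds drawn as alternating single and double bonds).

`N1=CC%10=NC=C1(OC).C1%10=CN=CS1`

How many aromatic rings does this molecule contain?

2

The SMILES encodes a six-membered ring with nitrogens at positions 1 and 4 and three alternating double bonds; a five-membered ring with a sulfur at position 1 and a nitrogen at position 3 (in a C=N bond), with two double bonds.
The 6-membered ring with two nitrogens (1,4) is planar and fully conjugated; 3 ring double bonds give 6 π electrons. That satisfies 4n+2 with n=1, so it is aromatic (pyrazine).
The 5-membered ring with one sulfur and one =N– is planar and fully conjugated; 2 ring double bonds (4 π electrons) plus a heteroatom lone pair (2) give 6 π electrons. 6 = 4(1)+2, so it is aromatic (thiazole).
2 of the 2 rings are aromatic. Total: 2.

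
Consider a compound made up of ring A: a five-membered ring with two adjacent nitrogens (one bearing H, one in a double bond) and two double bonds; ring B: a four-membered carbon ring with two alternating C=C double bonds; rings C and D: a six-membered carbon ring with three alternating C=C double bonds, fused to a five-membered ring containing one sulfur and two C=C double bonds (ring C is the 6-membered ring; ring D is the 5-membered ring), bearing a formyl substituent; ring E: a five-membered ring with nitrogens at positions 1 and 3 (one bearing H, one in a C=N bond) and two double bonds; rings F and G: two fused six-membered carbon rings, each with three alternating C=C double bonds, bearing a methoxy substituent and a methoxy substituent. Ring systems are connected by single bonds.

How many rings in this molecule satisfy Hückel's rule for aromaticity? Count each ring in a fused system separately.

Ring A is fully conjugated (every ring atom contributes a p orbital); 2 ring double bonds (4 π electrons) plus a heteroatom lone pair (2) give 6 π electrons. Since 6 = 4n+2 (n=1), ring A is aromatic (pyrazole).
Ring B has only sp² ring atoms; a planar conformation would have a fully conjugated π system of 4 electrons. But 4 = 4(1), which is 4n not 4n+2, so ring B is not aromatic (cyclobutadiene) — cyclobutadiene is antiaromatic and distorts to a rectangle.
Rings C and D form a fused bicyclic system (with one sulfur) with 9 sp² atoms and 10 π electrons from ring double bonds plus a heteroatom lone pair. 10 = 4(2)+2, so the system is aromatic and both rings count as aromatic (benzothiophene).
Ring E is fully conjugated (every ring atom contributes a p orbital); 2 ring double bonds (4 π electrons) plus a heteroatom lone pair (2) give 6 π electrons. Since 6 = 4n+2 (n=1), ring E is aromatic (imidazole).
Rings F and G form a fused bicyclic system with 10 sp² atoms and 10 π electrons from ring double bonds. 10 = 4(2)+2, so the system is aromatic and both rings count as aromatic (naphthalene).
Aromatic: A, C, D, E, F, G. Total: 6.

6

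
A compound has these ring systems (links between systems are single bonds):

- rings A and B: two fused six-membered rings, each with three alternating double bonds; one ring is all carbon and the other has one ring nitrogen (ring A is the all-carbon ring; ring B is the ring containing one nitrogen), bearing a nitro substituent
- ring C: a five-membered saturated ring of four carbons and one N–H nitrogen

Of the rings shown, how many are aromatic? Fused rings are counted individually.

Rings A and B form a fused bicyclic system (with one nitrogen) with 10 sp² atoms and 10 π electrons from ring double bonds. 10 = 4(2)+2, so the system is aromatic and both rings count as aromatic (quinoline).
Ring C has only sp³ atoms, so it is not fully conjugated — not aromatic (pyrrolidine).
Aromatic: A, B. Total: 2.

2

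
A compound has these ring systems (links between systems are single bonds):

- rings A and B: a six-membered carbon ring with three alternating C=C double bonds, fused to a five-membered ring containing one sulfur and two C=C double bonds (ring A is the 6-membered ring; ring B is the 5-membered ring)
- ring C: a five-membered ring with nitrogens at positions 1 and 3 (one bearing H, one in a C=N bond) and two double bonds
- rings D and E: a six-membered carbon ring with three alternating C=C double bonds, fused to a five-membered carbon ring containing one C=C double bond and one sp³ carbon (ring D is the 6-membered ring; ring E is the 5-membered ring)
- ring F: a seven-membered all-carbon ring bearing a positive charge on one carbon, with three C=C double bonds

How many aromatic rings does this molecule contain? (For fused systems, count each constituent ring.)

5

Rings A and B form a fused bicyclic system (with one sulfur) with 9 sp² atoms and 10 π electrons from ring double bonds plus a heteroatom lone pair. 10 = 4(2)+2, so the system is aromatic and both rings count as aromatic (benzothiophene).
Ring C is planar and fully conjugated; 2 ring double bonds (4 π electrons) plus a heteroatom lone pair (2) give 6 π electrons. 6 = 4(1)+2, so ring C is aromatic (imidazole).
Ring D is planar and fully conjugated; 3 ring double bonds give 6 π electrons. Since 6 = 4n+2 (n=1), ring D is aromatic (benzene ring).
Ring E has one sp³ carbon, so it is not fully conjugated — not aromatic (cyclopentene ring).
Ring F is planar and fully conjugated; 3 ring double bonds (6 π electrons) plus the carbocation's empty p orbital (0, but keeps the ring conjugated) give 6 π electrons. That satisfies 4n+2 with n=1, so ring F is aromatic (tropylium cation).
Aromatic: A, B, C, D, F. Total: 5.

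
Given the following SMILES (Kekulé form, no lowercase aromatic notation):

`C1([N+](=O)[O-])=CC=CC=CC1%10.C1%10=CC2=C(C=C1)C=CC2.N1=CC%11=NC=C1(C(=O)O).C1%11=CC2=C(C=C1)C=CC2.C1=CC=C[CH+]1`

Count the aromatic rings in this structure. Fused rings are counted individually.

The SMILES encodes a seven-membered carbon ring with three C=C double bonds and one sp³ carbon; a six-membered carbon ring with three alternating C=C double bonds, fused to a five-membered carbon ring containing one C=C double bond and one sp³ carbon; a six-membered ring with nitrogens at positions 1 and 4 and three alternating double bonds; a six-membered carbon ring with three alternating C=C double bonds, fused to a five-membered carbon ring containing one C=C double bond and one sp³ carbon; a five-membered all-carbon ring bearing a positive charge on one carbon, with two C=C double bonds.
The 7-membered ring has one sp³ carbon, so it is not fully conjugated — not aromatic (cycloheptatriene).
The 6-membered ring has a continuous p-orbital overlap around the ring; 3 ring double bonds give 6 π electrons. That satisfies 4n+2 with n=1, so it is aromatic (benzene ring).
The 5-membered ring has one sp³ carbon, so it is not fully conjugated — not aromatic (cyclopentene ring).
The 6-membered ring with two nitrogens (1,4) has a continuous p-orbital overlap around the ring; 3 ring double bonds give 6 π electrons. That satisfies 4n+2 with n=1, so it is aromatic (pyrazine).
The second 6-membered ring is planar and fully conjugated; 3 ring double bonds give 6 π electrons. Since 6 = 4n+2 (n=1), it is aromatic (benzene ring).
The second 5-membered ring has one sp³ carbon, so it is not fully conjugated — not aromatic (cyclopentene ring).
The third 5-membered ring has only sp² ring atoms; a planar conformation would have a fully conjugated π system of 4 electrons. But 4 = 4(1), which is 4n not 4n+2, so it is not aromatic (cyclopentadienyl cation).
3 of the 7 rings are aromatic. Total: 3.

3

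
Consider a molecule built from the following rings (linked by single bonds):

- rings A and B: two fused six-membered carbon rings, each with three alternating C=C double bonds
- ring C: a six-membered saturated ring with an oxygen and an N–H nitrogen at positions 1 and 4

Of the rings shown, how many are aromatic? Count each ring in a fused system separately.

Rings A and B form a fused bicyclic system with 10 sp² atoms and 10 π electrons from ring double bonds. 10 = 4(2)+2, so the system is aromatic and both rings count as aromatic (naphthalene).
Ring C has only sp³ atoms, so it is not fully conjugated — not aromatic (morpholine).
Aromatic: A, B. Total: 2.

2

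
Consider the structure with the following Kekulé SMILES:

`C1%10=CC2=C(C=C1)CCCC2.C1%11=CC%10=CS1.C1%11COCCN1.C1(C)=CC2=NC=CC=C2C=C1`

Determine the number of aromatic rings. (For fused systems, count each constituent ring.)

4

The SMILES encodes a six-membered carbon ring with three alternating C=C double bonds, fused to a saturated six-membered carbon ring; a five-membered ring of four carbons and one sulfur, with two C=C double bonds; a six-membered saturated ring with an oxygen and an N–H nitrogen at positions 1 and 4; two fused six-membered rings, each with three alternating double bonds; one ring is all carbon and the other has one ring nitrogen.
The 6-membered ring is planar and fully conjugated; 3 ring double bonds give 6 π electrons. 6 = 4(1)+2, so it is aromatic (benzene ring).
The second 6-membered ring has four sp³ carbons, so it is not fully conjugated — not aromatic (cyclohexane ring).
The 5-membered ring with one sulfur is fully conjugated (every ring atom contributes a p orbital); 2 ring double bonds (4 π electrons) plus a heteroatom lone pair (2) give 6 π electrons. Since 6 = 4n+2 (n=1), it is aromatic (thiophene).
The 6-membered ring with one oxygen and one N–H (1,4) has only sp³ atoms, so it is not fully conjugated — not aromatic (morpholine).
The fused 6/6-membered bicyclic (with one nitrogen) is a single π system with 10 sp² atoms and 10 π electrons from ring double bonds. 10 = 4(2)+2, so the system is aromatic and both rings count as aromatic (quinoline).
4 of the 6 rings are aromatic. Total: 4.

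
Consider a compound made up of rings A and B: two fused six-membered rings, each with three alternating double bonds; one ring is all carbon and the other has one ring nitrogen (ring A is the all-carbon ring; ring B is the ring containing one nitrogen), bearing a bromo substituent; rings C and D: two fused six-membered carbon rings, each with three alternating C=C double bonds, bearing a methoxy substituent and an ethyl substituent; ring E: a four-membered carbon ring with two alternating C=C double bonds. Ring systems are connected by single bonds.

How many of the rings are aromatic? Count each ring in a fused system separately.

Rings A and B form a fused bicyclic system (with one nitrogen) with 10 sp² atoms and 10 π electrons from ring double bonds. 10 = 4(2)+2, so the system is aromatic and both rings count as aromatic (quinoline).
Rings C and D form a fused bicyclic system with 10 sp² atoms and 10 π electrons from ring double bonds. 10 = 4(2)+2, so the system is aromatic and both rings count as aromatic (naphthalene).
Ring E has only sp² ring atoms; a planar conformation would have a fully conjugated π system of 4 electrons. But 4 = 4(1), which is 4n not 4n+2, so ring E is not aromatic (cyclobutadiene) — cyclobutadiene is antiaromatic and distorts to a rectangle.
Aromatic: A, B, C, D. Total: 4.

4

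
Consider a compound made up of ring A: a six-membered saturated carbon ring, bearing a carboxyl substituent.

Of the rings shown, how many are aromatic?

0

Ring A has only sp³ atoms, so it is not fully conjugated — not aromatic (cyclohexane).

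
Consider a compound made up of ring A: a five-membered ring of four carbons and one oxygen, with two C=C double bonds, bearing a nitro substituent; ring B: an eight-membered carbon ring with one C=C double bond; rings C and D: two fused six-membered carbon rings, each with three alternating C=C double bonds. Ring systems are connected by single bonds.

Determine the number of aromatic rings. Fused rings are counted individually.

3

Ring A has a continuous p-orbital overlap around the ring; 2 ring double bonds (4 π electrons) plus a heteroatom lone pair (2) give 6 π electrons. That satisfies 4n+2 with n=1, so ring A is aromatic (furan).
Ring B has six sp³ carbons, so it is not fully conjugated — not aromatic (cyclooctene).
Rings C and D form a fused bicyclic system with 10 sp² atoms and 10 π electrons from ring double bonds. 10 = 4(2)+2, so the system is aromatic and both rings count as aromatic (naphthalene).
Aromatic: A, C, D. Total: 3.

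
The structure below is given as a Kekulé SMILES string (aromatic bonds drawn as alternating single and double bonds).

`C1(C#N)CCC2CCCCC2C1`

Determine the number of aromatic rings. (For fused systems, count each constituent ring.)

The SMILES encodes two fused six-membered saturated carbon rings.
The 6-membered ring has only sp³ atoms, so it is not fully conjugated — not aromatic (cyclohexane ring).
The second 6-membered ring has only sp³ atoms, so it is not fully conjugated — not aromatic (cyclohexane ring).
None of the rings are aromatic. Total: 0.

0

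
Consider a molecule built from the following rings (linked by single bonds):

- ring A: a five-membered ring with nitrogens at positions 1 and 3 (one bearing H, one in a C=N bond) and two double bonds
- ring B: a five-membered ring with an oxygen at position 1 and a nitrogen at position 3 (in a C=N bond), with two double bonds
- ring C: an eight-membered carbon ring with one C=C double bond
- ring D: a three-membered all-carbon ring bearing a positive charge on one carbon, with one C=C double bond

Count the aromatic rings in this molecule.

Ring A has a continuous p-orbital overlap around the ring; 2 ring double bonds (4 π electrons) plus a heteroatom lone pair (2) give 6 π electrons. 6 = 4(1)+2, so ring A is aromatic (imidazole).
Ring B is planar and fully conjugated; 2 ring double bonds (4 π electrons) plus a heteroatom lone pair (2) give 6 π electrons. 6 = 4(1)+2, so ring B is aromatic (oxazole).
Ring C has six sp³ carbons, so it is not fully conjugated — not aromatic (cyclooctene).
Ring D is fully conjugated (every ring atom contributes a p orbital); 1 ring double bond (2 π electrons) plus the carbocation's empty p orbital (0, but keeps the ring conjugated) give 2 π electrons. That satisfies 4n+2 with n=0, so ring D is aromatic (cyclopropenyl cation).
Aromatic: A, B, D. Total: 3.

3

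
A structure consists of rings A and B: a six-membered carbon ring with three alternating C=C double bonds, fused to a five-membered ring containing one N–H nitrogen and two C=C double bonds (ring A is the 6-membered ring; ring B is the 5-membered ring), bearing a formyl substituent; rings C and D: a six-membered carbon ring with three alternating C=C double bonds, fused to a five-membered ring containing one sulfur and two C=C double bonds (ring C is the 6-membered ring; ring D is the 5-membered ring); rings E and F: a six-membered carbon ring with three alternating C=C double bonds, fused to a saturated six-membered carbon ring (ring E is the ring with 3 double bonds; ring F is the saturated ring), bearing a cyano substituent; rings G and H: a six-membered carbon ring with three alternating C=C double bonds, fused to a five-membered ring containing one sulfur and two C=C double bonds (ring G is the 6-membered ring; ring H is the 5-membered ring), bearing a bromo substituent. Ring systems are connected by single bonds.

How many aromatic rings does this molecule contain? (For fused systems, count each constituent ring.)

Rings A and B form a fused bicyclic system (with one N–H) with 9 sp² atoms and 10 π electrons from ring double bonds plus a heteroatom lone pair. 10 = 4(2)+2, so the system is aromatic and both rings count as aromatic (indole).
Rings C and D form a fused bicyclic system (with one sulfur) with 9 sp² atoms and 10 π electrons from ring double bonds plus a heteroatom lone pair. 10 = 4(2)+2, so the system is aromatic and both rings count as aromatic (benzothiophene).
Ring E is planar and fully conjugated; 3 ring double bonds give 6 π electrons. That satisfies 4n+2 with n=1, so ring E is aromatic (benzene ring).
Ring F has four sp³ carbons, so it is not fully conjugated — not aromatic (cyclohexane ring).
Rings G and H form a fused bicyclic system (with one sulfur) with 9 sp² atoms and 10 π electrons from ring double bonds plus a heteroatom lone pair. 10 = 4(2)+2, so the system is aromatic and both rings count as aromatic (benzothiophene).
Aromatic: A, B, C, D, E, G, H. Total: 7.

7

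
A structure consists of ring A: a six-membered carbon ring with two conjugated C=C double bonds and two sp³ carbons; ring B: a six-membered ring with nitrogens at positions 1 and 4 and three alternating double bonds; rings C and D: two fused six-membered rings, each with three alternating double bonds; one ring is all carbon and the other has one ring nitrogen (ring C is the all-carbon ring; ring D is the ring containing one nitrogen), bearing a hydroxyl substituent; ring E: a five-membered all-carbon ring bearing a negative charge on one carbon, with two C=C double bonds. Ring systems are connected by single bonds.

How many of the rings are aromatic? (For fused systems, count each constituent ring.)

Ring A has two sp³ carbons, so it is not fully conjugated — not aromatic (1,3-cyclohexadiene).
Ring B has a continuous p-orbital overlap around the ring; 3 ring double bonds give 6 π electrons. Since 6 = 4n+2 (n=1), ring B is aromatic (pyrazine).
Rings C and D form a fused bicyclic system (with one nitrogen) with 10 sp² atoms and 10 π electrons from ring double bonds. 10 = 4(2)+2, so the system is aromatic and both rings count as aromatic (quinoline).
Ring E is fully conjugated (every ring atom contributes a p orbital); 2 ring double bonds (4 π electrons) plus the carbanion lone pair (2) give 6 π electrons. Since 6 = 4n+2 (n=1), ring E is aromatic (cyclopentadienyl anion).
Aromatic: B, C, D, E. Total: 4.

4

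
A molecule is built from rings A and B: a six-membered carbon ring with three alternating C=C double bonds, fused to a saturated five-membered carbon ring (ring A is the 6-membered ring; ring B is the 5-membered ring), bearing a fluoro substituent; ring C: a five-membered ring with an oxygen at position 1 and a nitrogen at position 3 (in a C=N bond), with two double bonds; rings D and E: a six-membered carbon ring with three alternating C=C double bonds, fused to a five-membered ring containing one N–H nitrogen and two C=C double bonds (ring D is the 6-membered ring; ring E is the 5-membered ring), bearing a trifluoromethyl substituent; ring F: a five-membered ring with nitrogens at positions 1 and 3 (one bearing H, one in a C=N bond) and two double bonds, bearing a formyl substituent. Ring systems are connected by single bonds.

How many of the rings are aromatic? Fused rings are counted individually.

5

Ring A is planar and fully conjugated; 3 ring double bonds give 6 π electrons. Since 6 = 4n+2 (n=1), ring A is aromatic (benzene ring).
Ring B has three sp³ carbons, so it is not fully conjugated — not aromatic (cyclopentane ring).
Ring C has a continuous p-orbital overlap around the ring; 2 ring double bonds (4 π electrons) plus a heteroatom lone pair (2) give 6 π electrons. 6 = 4(1)+2, so ring C is aromatic (oxazole).
Rings D and E form a fused bicyclic system (with one N–H) with 9 sp² atoms and 10 π electrons from ring double bonds plus a heteroatom lone pair. 10 = 4(2)+2, so the system is aromatic and both rings count as aromatic (indole).
Ring F has a continuous p-orbital overlap around the ring; 2 ring double bonds (4 π electrons) plus a heteroatom lone pair (2) give 6 π electrons. Since 6 = 4n+2 (n=1), ring F is aromatic (imidazole).
Aromatic: A, C, D, E, F. Total: 5.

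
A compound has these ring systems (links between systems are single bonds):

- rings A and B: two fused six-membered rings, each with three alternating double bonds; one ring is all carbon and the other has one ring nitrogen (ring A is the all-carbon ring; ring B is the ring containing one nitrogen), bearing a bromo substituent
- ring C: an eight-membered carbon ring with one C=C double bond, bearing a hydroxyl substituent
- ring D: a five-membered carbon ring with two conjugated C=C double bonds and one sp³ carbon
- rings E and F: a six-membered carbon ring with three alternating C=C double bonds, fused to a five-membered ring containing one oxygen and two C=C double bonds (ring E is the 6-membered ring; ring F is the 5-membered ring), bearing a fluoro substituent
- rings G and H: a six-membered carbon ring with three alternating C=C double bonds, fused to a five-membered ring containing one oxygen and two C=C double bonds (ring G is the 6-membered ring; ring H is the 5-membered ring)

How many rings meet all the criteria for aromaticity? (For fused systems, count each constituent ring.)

6

Rings A and B form a fused bicyclic system (with one nitrogen) with 10 sp² atoms and 10 π electrons from ring double bonds. 10 = 4(2)+2, so the system is aromatic and both rings count as aromatic (quinoline).
Ring C has six sp³ carbons, so it is not fully conjugated — not aromatic (cyclooctene).
Ring D has one sp³ carbon, so it is not fully conjugated — not aromatic (cyclopentadiene).
Rings E and F form a fused bicyclic system (with one oxygen) with 9 sp² atoms and 10 π electrons from ring double bonds plus a heteroatom lone pair. 10 = 4(2)+2, so the system is aromatic and both rings count as aromatic (benzofuran).
Rings G and H form a fused bicyclic system (with one oxygen) with 9 sp² atoms and 10 π electrons from ring double bonds plus a heteroatom lone pair. 10 = 4(2)+2, so the system is aromatic and both rings count as aromatic (benzofuran).
Aromatic: A, B, E, F, G, H. Total: 6.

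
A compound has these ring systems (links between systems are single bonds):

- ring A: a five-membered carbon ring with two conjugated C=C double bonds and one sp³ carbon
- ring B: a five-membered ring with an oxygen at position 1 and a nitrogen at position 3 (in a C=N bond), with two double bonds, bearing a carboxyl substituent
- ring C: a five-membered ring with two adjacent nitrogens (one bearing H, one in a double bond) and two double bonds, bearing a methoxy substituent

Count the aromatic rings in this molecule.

2

Ring A has one sp³ carbon, so it is not fully conjugated — not aromatic (cyclopentadiene).
Ring B is planar and fully conjugated; 2 ring double bonds (4 π electrons) plus a heteroatom lone pair (2) give 6 π electrons. That satisfies 4n+2 with n=1, so ring B is aromatic (oxazole).
Ring C is planar and fully conjugated; 2 ring double bonds (4 π electrons) plus a heteroatom lone pair (2) give 6 π electrons. Since 6 = 4n+2 (n=1), ring C is aromatic (pyrazole).
Aromatic: B, C. Total: 2.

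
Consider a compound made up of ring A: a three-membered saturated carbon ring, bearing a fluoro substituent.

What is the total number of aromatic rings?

0

Ring A has only sp³ atoms, so it is not fully conjugated — not aromatic (cyclopropane).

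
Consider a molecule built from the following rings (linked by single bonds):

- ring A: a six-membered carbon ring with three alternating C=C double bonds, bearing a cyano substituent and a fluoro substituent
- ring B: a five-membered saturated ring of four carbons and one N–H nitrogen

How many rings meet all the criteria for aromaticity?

Ring A is planar and fully conjugated; 3 ring double bonds give 6 π electrons. Since 6 = 4n+2 (n=1), ring A is aromatic (benzene).
Ring B has only sp³ atoms, so it is not fully conjugated — not aromatic (pyrrolidine).
Aromatic: A. Total: 1.

1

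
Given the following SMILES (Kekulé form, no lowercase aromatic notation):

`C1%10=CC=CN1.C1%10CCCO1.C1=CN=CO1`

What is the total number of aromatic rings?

The SMILES encodes a five-membered ring of four carbons and one nitrogen bearing a hydrogen, with two C=C double bonds; a five-membered saturated ring of four carbons and one oxygen; a five-membered ring with an oxygen at position 1 and a nitrogen at position 3 (in a C=N bond), with two double bonds.
The 5-membered ring with one N–H has a continuous p-orbital overlap around the ring; 2 ring double bonds (4 π electrons) plus a heteroatom lone pair (2) give 6 π electrons. 6 = 4(1)+2, so it is aromatic (pyrrole).
The 5-membered ring with one oxygen has only sp³ atoms, so it is not fully conjugated — not aromatic (tetrahydrofuran).
The 5-membered ring with one oxygen and one =N– is planar and fully conjugated; 2 ring double bonds (4 π electrons) plus a heteroatom lone pair (2) give 6 π electrons. Since 6 = 4n+2 (n=1), it is aromatic (oxazole).
2 of the 3 rings are aromatic. Total: 2.

2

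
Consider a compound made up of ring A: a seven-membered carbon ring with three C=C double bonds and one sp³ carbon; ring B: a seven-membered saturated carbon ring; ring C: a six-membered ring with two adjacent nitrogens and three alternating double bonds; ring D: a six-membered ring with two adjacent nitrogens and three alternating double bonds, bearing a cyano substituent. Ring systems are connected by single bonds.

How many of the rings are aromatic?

Ring A has one sp³ carbon, so it is not fully conjugated — not aromatic (cycloheptatriene).
Ring B has only sp³ atoms, so it is not fully conjugated — not aromatic (cycloheptane).
Ring C is fully conjugated (every ring atom contributes a p orbital); 3 ring double bonds give 6 π electrons. 6 = 4(1)+2, so ring C is aromatic (pyridazine).
Ring D is planar and fully conjugated; 3 ring double bonds give 6 π electrons. Since 6 = 4n+2 (n=1), ring D is aromatic (pyridazine).
Aromatic: C, D. Total: 2.

2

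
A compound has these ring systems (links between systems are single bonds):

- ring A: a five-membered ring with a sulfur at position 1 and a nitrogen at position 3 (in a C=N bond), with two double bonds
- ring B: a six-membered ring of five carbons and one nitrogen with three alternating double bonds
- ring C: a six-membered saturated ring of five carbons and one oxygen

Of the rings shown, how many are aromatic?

2

Ring A is planar and fully conjugated; 2 ring double bonds (4 π electrons) plus a heteroatom lone pair (2) give 6 π electrons. Since 6 = 4n+2 (n=1), ring A is aromatic (thiazole).
Ring B is fully conjugated (every ring atom contributes a p orbital); 3 ring double bonds give 6 π electrons. 6 = 4(1)+2, so ring B is aromatic (pyridine).
Ring C has only sp³ atoms, so it is not fully conjugated — not aromatic (tetrahydropyran).
Aromatic: A, B. Total: 2.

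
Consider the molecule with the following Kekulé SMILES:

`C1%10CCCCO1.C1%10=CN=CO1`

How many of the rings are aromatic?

The SMILES encodes a six-membered saturated ring of five carbons and one oxygen; a five-membered ring with an oxygen at position 1 and a nitrogen at position 3 (in a C=N bond), with two double bonds.
The 6-membered ring with one oxygen has only sp³ atoms, so it is not fully conjugated — not aromatic (tetrahydropyran).
The 5-membered ring with one oxygen and one =N– is planar and fully conjugated; 2 ring double bonds (4 π electrons) plus a heteroatom lone pair (2) give 6 π electrons. That satisfies 4n+2 with n=1, so it is aromatic (oxazole).
1 of the 2 rings is aromatic. Total: 1.

1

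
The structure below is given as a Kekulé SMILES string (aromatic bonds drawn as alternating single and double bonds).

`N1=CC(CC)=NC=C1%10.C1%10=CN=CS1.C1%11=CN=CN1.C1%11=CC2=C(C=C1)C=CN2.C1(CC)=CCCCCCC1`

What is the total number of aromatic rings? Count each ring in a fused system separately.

5

The SMILES encodes a six-membered ring with nitrogens at positions 1 and 4 and three alternating double bonds; a five-membered ring with a sulfur at position 1 and a nitrogen at position 3 (in a C=N bond), with two double bonds; a five-membered ring with nitrogens at positions 1 and 3 (one bearing H, one in a C=N bond) and two double bonds; a six-membered carbon ring with three alternating C=C double bonds, fused to a five-membered ring containing one N–H nitrogen and two C=C double bonds; an eight-membered carbon ring with one C=C double bond.
The 6-membered ring with two nitrogens (1,4) has a continuous p-orbital overlap around the ring; 3 ring double bonds give 6 π electrons. That satisfies 4n+2 with n=1, so it is aromatic (pyrazine).
The 5-membered ring with one sulfur and one =N– is fully conjugated (every ring atom contributes a p orbital); 2 ring double bonds (4 π electrons) plus a heteroatom lone pair (2) give 6 π electrons. That satisfies 4n+2 with n=1, so it is aromatic (thiazole).
The 5-membered ring with two nitrogens (one N–H, one =N–) is fully conjugated (every ring atom contributes a p orbital); 2 ring double bonds (4 π electrons) plus a heteroatom lone pair (2) give 6 π electrons. Since 6 = 4n+2 (n=1), it is aromatic (imidazole).
The fused 6/5-membered bicyclic (with one N–H) is a single π system with 9 sp² atoms and 10 π electrons from ring double bonds plus a heteroatom lone pair. 10 = 4(2)+2, so the system is aromatic and both rings count as aromatic (indole).
The 8-membered ring has six sp³ carbons, so it is not fully conjugated — not aromatic (cyclooctene).
5 of the 6 rings are aromatic. Total: 5.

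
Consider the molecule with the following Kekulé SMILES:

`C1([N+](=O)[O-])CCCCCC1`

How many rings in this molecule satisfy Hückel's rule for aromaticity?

The SMILES encodes a seven-membered saturated carbon ring.
The 7-membered ring has only sp³ atoms, so it is not fully conjugated — not aromatic (cycloheptane).

0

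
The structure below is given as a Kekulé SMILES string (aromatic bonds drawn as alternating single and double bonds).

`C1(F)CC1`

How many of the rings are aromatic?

0

The SMILES encodes a three-membered saturated carbon ring.
The 3-membered ring has only sp³ atoms, so it is not fully conjugated — not aromatic (cyclopropane).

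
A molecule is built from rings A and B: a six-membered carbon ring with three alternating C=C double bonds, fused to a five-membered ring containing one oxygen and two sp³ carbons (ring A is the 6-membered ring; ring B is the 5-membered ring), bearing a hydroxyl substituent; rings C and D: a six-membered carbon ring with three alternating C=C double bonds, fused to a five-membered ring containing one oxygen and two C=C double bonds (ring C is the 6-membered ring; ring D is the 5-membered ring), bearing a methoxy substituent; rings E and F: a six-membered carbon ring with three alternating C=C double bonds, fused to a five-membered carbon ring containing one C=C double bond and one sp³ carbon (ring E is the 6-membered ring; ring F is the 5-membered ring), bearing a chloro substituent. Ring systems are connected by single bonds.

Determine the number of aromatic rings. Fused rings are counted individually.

Ring A is fully conjugated (every ring atom contributes a p orbital); 3 ring double bonds give 6 π electrons. 6 = 4(1)+2, so ring A is aromatic (benzene ring).
Ring B has two sp³ carbons, so it is not fully conjugated — not aromatic (oxolane ring).
Rings C and D form a fused bicyclic system (with one oxygen) with 9 sp² atoms and 10 π electrons from ring double bonds plus a heteroatom lone pair. 10 = 4(2)+2, so the system is aromatic and both rings count as aromatic (benzofuran).
Ring E is fully conjugated (every ring atom contributes a p orbital); 3 ring double bonds give 6 π electrons. Since 6 = 4n+2 (n=1), ring E is aromatic (benzene ring).
Ring F has one sp³ carbon, so it is not fully conjugated — not aromatic (cyclopentene ring).
Aromatic: A, C, D, E. Total: 4.

4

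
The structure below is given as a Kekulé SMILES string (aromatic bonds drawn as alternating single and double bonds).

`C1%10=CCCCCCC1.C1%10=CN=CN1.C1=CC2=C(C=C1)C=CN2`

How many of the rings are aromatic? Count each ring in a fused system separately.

3

The SMILES encodes an eight-membered carbon ring with one C=C double bond; a five-membered ring with nitrogens at positions 1 and 3 (one bearing H, one in a C=N bond) and two double bonds; a six-membered carbon ring with three alternating C=C double bonds, fused to a five-membered ring containing one N–H nitrogen and two C=C double bonds.
The 8-membered ring has six sp³ carbons, so it is not fully conjugated — not aromatic (cyclooctene).
The 5-membered ring with two nitrogens (one N–H, one =N–) is planar and fully conjugated; 2 ring double bonds (4 π electrons) plus a heteroatom lone pair (2) give 6 π electrons. That satisfies 4n+2 with n=1, so it is aromatic (imidazole).
The fused 6/5-membered bicyclic (with one N–H) is a single π system with 9 sp² atoms and 10 π electrons from ring double bonds plus a heteroatom lone pair. 10 = 4(2)+2, so the system is aromatic and both rings count as aromatic (indole).
3 of the 4 rings are aromatic. Total: 3.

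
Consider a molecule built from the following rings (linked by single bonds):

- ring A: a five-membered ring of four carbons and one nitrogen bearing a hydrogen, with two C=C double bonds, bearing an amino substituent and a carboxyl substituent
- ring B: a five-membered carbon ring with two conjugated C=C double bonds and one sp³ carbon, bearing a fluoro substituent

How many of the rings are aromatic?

1

Ring A is planar and fully conjugated; 2 ring double bonds (4 π electrons) plus a heteroatom lone pair (2) give 6 π electrons. 6 = 4(1)+2, so ring A is aromatic (pyrrole).
Ring B has one sp³ carbon, so it is not fully conjugated — not aromatic (cyclopentadiene).
Aromatic: A. Total: 1.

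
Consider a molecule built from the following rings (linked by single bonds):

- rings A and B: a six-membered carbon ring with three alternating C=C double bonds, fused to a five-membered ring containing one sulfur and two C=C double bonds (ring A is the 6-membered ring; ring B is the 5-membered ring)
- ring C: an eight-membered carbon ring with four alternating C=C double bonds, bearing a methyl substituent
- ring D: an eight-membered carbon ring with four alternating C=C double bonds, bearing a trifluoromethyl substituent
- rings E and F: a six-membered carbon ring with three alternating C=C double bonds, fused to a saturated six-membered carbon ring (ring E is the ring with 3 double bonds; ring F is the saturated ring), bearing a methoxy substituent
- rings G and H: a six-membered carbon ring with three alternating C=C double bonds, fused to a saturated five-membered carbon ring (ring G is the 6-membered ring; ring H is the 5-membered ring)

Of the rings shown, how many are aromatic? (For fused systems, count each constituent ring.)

Rings A and B form a fused bicyclic system (with one sulfur) with 9 sp² atoms and 10 π electrons from ring double bonds plus a heteroatom lone pair. 10 = 4(2)+2, so the system is aromatic and both rings count as aromatic (benzothiophene).
Ring C has only sp² ring atoms; a planar conformation would have a fully conjugated π system of 8 electrons. But 8 = 4(2), which is 4n not 4n+2, so ring C is not aromatic (cyclooctatetraene) — cyclooctatetraene distorts into a non-planar tub to avoid antiaromaticity.
Ring D has only sp² ring atoms; a planar conformation would have a fully conjugated π system of 8 electrons. But 8 = 4(2), which is 4n not 4n+2, so ring D is not aromatic (cyclooctatetraene) — cyclooctatetraene distorts into a non-planar tub to avoid antiaromaticity.
Ring E is fully conjugated (every ring atom contributes a p orbital); 3 ring double bonds give 6 π electrons. 6 = 4(1)+2, so ring E is aromatic (benzene ring).
Ring F has four sp³ carbons, so it is not fully conjugated — not aromatic (cyclohexane ring).
Ring G has a continuous p-orbital overlap around the ring; 3 ring double bonds give 6 π electrons. Since 6 = 4n+2 (n=1), ring G is aromatic (benzene ring).
Ring H has three sp³ carbons, so it is not fully conjugated — not aromatic (cyclopentane ring).
Aromatic: A, B, E, G. Total: 4.

4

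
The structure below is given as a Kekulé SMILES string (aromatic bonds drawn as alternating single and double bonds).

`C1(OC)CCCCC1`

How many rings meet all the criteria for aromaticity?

The SMILES encodes a six-membered saturated carbon ring.
The 6-membered ring has only sp³ atoms, so it is not fully conjugated — not aromatic (cyclohexane).

0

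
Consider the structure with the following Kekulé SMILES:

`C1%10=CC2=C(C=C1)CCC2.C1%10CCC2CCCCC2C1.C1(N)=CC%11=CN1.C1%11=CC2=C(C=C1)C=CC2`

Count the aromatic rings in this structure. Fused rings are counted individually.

3

The SMILES encodes a six-membered carbon ring with three alternating C=C double bonds, fused to a saturated five-membered carbon ring; two fused six-membered saturated carbon rings; a five-membered ring of four carbons and one nitrogen bearing a hydrogen, with two C=C double bonds; a six-membered carbon ring with three alternating C=C double bonds, fused to a five-membered carbon ring containing one C=C double bond and one sp³ carbon.
The 6-membered ring has a continuous p-orbital overlap around the ring; 3 ring double bonds give 6 π electrons. That satisfies 4n+2 with n=1, so it is aromatic (benzene ring).
The 5-membered ring has three sp³ carbons, so it is not fully conjugated — not aromatic (cyclopentane ring).
The second 6-membered ring has only sp³ atoms, so it is not fully conjugated — not aromatic (cyclohexane ring).
The third 6-membered ring has only sp³ atoms, so it is not fully conjugated — not aromatic (cyclohexane ring).
The 5-membered ring with one N–H is fully conjugated (every ring atom contributes a p orbital); 2 ring double bonds (4 π electrons) plus a heteroatom lone pair (2) give 6 π electrons. Since 6 = 4n+2 (n=1), it is aromatic (pyrrole).
The fourth 6-membered ring is fully conjugated (every ring atom contributes a p orbital); 3 ring double bonds give 6 π electrons. That satisfies 4n+2 with n=1, so it is aromatic (benzene ring).
The second 5-membered ring has one sp³ carbon, so it is not fully conjugated — not aromatic (cyclopentene ring).
3 of the 7 rings are aromatic. Total: 3.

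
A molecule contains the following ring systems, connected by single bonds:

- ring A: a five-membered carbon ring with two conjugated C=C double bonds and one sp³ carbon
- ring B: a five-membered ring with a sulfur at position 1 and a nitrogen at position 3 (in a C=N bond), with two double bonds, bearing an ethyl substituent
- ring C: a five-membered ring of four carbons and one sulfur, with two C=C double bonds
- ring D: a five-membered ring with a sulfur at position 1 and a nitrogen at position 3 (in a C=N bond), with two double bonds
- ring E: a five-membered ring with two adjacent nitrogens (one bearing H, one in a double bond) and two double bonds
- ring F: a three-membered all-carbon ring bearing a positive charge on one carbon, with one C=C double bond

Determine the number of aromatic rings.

5

Ring A has one sp³ carbon, so it is not fully conjugated — not aromatic (cyclopentadiene).
Ring B is planar and fully conjugated; 2 ring double bonds (4 π electrons) plus a heteroatom lone pair (2) give 6 π electrons. 6 = 4(1)+2, so ring B is aromatic (thiazole).
Ring C is fully conjugated (every ring atom contributes a p orbital); 2 ring double bonds (4 π electrons) plus a heteroatom lone pair (2) give 6 π electrons. 6 = 4(1)+2, so ring C is aromatic (thiophene).
Ring D is fully conjugated (every ring atom contributes a p orbital); 2 ring double bonds (4 π electrons) plus a heteroatom lone pair (2) give 6 π electrons. That satisfies 4n+2 with n=1, so ring D is aromatic (thiazole).
Ring E has a continuous p-orbital overlap around the ring; 2 ring double bonds (4 π electrons) plus a heteroatom lone pair (2) give 6 π electrons. Since 6 = 4n+2 (n=1), ring E is aromatic (pyrazole).
Ring F is planar and fully conjugated; 1 ring double bond (2 π electrons) plus the carbocation's empty p orbital (0, but keeps the ring conjugated) give 2 π electrons. 2 = 4(0)+2, so ring F is aromatic (cyclopropenyl cation).
Aromatic: B, C, D, E, F. Total: 5.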